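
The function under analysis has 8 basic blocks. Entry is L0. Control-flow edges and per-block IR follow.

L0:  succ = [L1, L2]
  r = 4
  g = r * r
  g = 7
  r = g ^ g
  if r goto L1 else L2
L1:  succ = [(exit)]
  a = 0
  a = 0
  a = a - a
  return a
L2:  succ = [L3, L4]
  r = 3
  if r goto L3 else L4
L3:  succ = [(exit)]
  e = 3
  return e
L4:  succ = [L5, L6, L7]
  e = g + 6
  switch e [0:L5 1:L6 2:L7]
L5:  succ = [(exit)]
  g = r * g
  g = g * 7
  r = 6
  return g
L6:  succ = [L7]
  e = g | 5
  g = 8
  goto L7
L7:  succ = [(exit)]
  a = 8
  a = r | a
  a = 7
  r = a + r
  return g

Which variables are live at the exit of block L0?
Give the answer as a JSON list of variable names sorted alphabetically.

Answer: ["g"]

Working:
Block summaries:
  L0 def {g,r} use ∅
  L1 def {a} use ∅
  L2 def {r} use ∅
  L3 def {e} use ∅
  L4 def {e} use {g}
  L5 def {g,r} use {g,r}
  L6 def {e,g} use {g}
  L7 def {a,r} use {g,r}

Backward fixpoint:
  live L0: ∅→{g}
  live L1: ∅→∅
  live L2: {g}→{g,r}
  live L3: ∅→∅
  live L4: {g,r}→{g,r}
  live L5: {g,r}→∅
  live L6: {g,r}→{g,r}
  live L7: {g,r}→∅

live-out(L0) = ["g"]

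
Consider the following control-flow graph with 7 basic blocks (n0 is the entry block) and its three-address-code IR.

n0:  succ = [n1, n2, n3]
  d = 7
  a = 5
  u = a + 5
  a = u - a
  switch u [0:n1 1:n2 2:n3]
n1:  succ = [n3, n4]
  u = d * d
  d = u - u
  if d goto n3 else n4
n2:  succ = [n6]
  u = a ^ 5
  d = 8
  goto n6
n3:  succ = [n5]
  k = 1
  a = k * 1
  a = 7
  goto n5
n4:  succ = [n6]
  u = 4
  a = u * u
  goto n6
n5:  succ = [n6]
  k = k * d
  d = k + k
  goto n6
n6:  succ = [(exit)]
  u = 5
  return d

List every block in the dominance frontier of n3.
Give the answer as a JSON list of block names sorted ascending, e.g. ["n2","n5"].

Answer: ["n6"]

Derivation:
idom tree: n1←n0 n2←n0 n3←n0 n4←n1 n5←n3 n6←n0
Dom∩ at merges:
  n3: preds {n0,n1}: {n0} ∩ {n0,n1} = {n0}; idom=n0
  n6: preds {n2,n4,n5}: {n0,n2} ∩ {n0,n1,n4} ∩ {n0,n3,n5} = {n0}; idom=n0

Frontier:
  n3←n0: walk · to n0
  n3←n1: walk n1 to n0
  n6←n2: walk n2 to n0
  n6←n4: walk n4→n1 to n0
  n6←n5: walk n5→n3 to n0
  DF(n0)=∅
  DF(n1)={n3,n6}
  DF(n2)={n6}
  DF(n3)={n6}
  DF(n4)={n6}
  DF(n5)={n6}
  DF(n6)=∅

DF(n3) = ["n6"]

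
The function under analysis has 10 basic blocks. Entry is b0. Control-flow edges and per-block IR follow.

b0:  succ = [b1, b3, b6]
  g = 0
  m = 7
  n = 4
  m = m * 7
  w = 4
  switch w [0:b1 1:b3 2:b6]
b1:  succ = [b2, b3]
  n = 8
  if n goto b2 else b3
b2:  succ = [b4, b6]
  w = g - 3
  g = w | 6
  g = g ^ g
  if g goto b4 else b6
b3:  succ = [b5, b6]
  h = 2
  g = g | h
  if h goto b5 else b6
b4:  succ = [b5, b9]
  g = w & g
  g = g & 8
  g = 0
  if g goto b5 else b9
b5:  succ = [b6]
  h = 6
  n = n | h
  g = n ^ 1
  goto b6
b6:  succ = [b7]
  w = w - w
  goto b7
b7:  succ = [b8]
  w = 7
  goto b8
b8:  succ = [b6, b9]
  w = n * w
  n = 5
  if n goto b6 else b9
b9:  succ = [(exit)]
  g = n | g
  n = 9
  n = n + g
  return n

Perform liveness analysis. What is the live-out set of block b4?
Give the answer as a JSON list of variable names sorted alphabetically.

Answer: ["g", "n", "w"]

Working:
Per-block:
  b0: def={g,m,n,w} ue=∅
  b1: def={n} ue=∅
  b2: def={g,w} ue={g}
  b3: def={g,h} ue={g}
  b4: def={g} ue={g,w}
  b5: def={g,h,n} ue={n}
  b6: def={w} ue={w}
  b7: def={w} ue=∅
  b8: def={n,w} ue={n,w}
  b9: def={g,n} ue={g,n}

Liveness:
  b0: in=∅ out={g,n,w}
  b1: in={g,w} out={g,n,w}
  b2: in={g,n} out={g,n,w}
  b3: in={g,n,w} out={g,n,w}
  b4: in={g,n,w} out={g,n,w}
  b5: in={n,w} out={g,n,w}
  b6: in={g,n,w} out={g,n}
  b7: in={g,n} out={g,n,w}
  b8: in={g,n,w} out={g,n,w}
  b9: in={g,n} out=∅

live-out(b4) = ["g", "n", "w"]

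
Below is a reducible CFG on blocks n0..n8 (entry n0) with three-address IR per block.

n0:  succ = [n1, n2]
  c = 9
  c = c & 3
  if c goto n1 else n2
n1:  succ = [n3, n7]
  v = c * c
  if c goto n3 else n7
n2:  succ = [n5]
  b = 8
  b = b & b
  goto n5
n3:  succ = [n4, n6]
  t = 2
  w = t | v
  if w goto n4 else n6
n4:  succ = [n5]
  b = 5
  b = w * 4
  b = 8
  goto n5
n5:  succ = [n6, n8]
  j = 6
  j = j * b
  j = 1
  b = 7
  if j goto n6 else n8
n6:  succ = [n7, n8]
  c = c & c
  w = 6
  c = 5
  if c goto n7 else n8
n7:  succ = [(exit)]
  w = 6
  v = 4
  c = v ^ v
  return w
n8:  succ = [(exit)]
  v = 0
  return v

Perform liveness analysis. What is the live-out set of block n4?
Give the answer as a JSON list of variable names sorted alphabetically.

Answer: ["b", "c"]

Analysis:
Block summaries:
  n0: {c} / ∅
  n1: {v} / {c}
  n2: {b} / ∅
  n3: {t,w} / {v}
  n4: {b} / {w}
  n5: {b,j} / {b}
  n6: {c,w} / {c}
  n7: {c,v,w} / ∅
  n8: {v} / ∅

Backward fixpoint:
  live n0: ∅→{c}
  live n1: {c}→{c,v}
  live n2: {c}→{b,c}
  live n3: {c,v}→{c,w}
  live n4: {c,w}→{b,c}
  live n5: {b,c}→{c}
  live n6: {c}→∅
  live n7: ∅→∅
  live n8: ∅→∅

live-out(n4) = ["b", "c"]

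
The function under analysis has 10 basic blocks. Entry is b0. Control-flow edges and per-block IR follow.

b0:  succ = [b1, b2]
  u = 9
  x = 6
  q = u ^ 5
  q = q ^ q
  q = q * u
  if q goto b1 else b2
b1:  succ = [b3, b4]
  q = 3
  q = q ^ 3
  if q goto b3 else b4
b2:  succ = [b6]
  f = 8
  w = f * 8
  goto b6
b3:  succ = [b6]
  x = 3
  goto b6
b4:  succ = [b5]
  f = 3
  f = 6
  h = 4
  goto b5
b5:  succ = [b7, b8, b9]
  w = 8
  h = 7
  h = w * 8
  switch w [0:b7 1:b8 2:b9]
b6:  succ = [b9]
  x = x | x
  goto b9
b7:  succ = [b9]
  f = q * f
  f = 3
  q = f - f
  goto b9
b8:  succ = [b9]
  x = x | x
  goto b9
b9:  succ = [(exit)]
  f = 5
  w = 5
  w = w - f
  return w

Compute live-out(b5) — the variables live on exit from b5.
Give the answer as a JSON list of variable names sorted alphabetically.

Answer: ["f", "q", "x"]

Analysis:
Per-block:
  b0: def={q,u,x} ue=∅
  b1: def={q} ue=∅
  b2: def={f,w} ue=∅
  b3: def={x} ue=∅
  b4: def={f,h} ue=∅
  b5: def={h,w} ue=∅
  b6: def={x} ue={x}
  b7: def={f,q} ue={f,q}
  b8: def={x} ue={x}
  b9: def={f,w} ue=∅

Live sets:
  b0 li=∅ lo={x}
  b1 li={x} lo={q,x}
  b2 li={x} lo={x}
  b3 li=∅ lo={x}
  b4 li={q,x} lo={f,q,x}
  b5 li={f,q,x} lo={f,q,x}
  b6 li={x} lo=∅
  b7 li={f,q} lo=∅
  b8 li={x} lo=∅
  b9 li=∅ lo=∅

live-out(b5) = ["f", "q", "x"]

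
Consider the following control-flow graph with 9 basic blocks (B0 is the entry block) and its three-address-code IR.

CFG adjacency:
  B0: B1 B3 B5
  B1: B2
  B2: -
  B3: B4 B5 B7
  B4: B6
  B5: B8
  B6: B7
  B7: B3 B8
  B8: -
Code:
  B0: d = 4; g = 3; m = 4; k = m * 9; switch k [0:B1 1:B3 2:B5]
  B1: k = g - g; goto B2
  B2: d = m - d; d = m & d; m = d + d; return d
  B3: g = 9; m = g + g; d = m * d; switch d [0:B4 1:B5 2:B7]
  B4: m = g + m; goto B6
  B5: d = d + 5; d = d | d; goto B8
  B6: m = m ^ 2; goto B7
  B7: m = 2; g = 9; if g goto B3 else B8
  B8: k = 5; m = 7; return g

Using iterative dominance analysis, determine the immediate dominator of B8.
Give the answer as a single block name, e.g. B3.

idom tree: B1←B0 B2←B1 B3←B0 B4←B3 B5←B0 B6←B4 B7←B3 B8←B0
Join-block Dom:
  B3: preds {B0,B7}: {B0} ∩ {B0,B3,B7} = {B0}; idom=B0
  B5: preds {B0,B3}: {B0} ∩ {B0,B3} = {B0}; idom=B0
  B7: preds {B3,B6}: {B0,B3} ∩ {B0,B3,B4,B6} = {B0,B3}; idom=B3
  B8: preds {B5,B7}: {B0,B5} ∩ {B0,B3,B7} = {B0}; idom=B0

idom(B8) = B0

Answer: B0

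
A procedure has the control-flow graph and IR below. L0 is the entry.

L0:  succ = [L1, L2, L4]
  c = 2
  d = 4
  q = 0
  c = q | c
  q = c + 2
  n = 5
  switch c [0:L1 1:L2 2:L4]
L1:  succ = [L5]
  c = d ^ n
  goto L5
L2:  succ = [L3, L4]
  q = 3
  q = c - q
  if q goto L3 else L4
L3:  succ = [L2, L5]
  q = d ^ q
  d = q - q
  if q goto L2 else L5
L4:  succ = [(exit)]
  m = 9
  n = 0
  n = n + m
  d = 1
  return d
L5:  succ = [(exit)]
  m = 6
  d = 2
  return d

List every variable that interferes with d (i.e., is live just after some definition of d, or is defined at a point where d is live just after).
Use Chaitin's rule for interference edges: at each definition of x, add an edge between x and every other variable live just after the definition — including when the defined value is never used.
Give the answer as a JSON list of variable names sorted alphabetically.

Answer: ["c", "n", "q"]

Working:
def/use:
  L0 def {c,d,n,q} use ∅
  L1 def {c} use {d,n}
  L2 def {q} use {c}
  L3 def {d,q} use {d,q}
  L4 def {d,m,n} use ∅
  L5 def {d,m} use ∅

Live sets:
  L0: in=∅ out={c,d,n}
  L1: in={d,n} out=∅
  L2: in={c,d} out={c,d,q}
  L3: in={c,d,q} out={c,d}
  L4: in=∅ out=∅
  L5: in=∅ out=∅

Interfere edges:
  c: {d,n,q}
  d: {c,n,q}
  m: {n}
  n: {c,d,m}
  q: {c,d}

N(d) = ["c", "n", "q"]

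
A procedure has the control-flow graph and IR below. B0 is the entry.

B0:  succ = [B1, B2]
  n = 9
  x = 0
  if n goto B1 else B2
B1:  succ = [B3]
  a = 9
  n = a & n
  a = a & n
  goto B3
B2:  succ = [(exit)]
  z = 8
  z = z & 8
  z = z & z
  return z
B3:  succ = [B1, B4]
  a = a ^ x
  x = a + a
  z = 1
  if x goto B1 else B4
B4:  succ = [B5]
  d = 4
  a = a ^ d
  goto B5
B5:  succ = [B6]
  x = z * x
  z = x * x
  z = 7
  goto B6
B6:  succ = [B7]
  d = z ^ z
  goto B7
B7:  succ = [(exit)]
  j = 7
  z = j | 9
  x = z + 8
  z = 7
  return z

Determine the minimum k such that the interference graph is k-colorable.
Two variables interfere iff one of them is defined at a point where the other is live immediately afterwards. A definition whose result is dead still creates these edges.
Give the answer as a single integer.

Block summaries:
  B0 def {n,x} use ∅
  B1 def {a,n} use {n}
  B2 def {z} use ∅
  B3 def {a,x,z} use {a,x}
  B4 def {a,d} use {a}
  B5 def {x,z} use {x,z}
  B6 def {d} use {z}
  B7 def {j,x,z} use ∅

Backward fixpoint:
  B0: in=∅ out={n,x}
  B1: in={n,x} out={a,n,x}
  B2: in=∅ out=∅
  B3: in={a,n,x} out={a,n,x,z}
  B4: in={a,x,z} out={x,z}
  B5: in={x,z} out={z}
  B6: in={z} out=∅
  B7: in=∅ out=∅

Interference:
  a — {d,n,x,z}
  d — {a,x,z}
  j — ∅
  n — {a,x,z}
  x — {a,d,n,z}
  z — {a,d,n,x}

Colouring:
  {a,d,x,z} pairwise interfere (4-clique) ⇒ χ ≥ 4
  assign a→R0 d→R3 j→R0 n→R3 x→R1 z→R2 — no edge inside a register ⇒ χ ≤ 4
  χ = 4

Answer: 4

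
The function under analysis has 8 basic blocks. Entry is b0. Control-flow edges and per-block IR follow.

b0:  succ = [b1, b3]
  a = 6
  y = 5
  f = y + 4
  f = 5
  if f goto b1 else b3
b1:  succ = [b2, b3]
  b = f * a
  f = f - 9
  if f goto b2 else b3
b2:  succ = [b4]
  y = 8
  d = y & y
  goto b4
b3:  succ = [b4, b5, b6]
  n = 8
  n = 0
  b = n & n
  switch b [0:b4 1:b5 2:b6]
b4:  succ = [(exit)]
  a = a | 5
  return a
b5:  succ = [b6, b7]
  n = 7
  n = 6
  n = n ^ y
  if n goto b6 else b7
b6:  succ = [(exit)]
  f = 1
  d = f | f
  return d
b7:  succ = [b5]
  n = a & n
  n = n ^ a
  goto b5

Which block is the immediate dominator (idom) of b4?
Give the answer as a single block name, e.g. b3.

idom tree: b1←b0 b2←b1 b3←b0 b4←b0 b5←b3 b6←b3 b7←b5
Dom∩ at merges:
  b3: preds {b0,b1}: {b0} ∩ {b0,b1} = {b0}; idom=b0
  b4: preds {b2,b3}: {b0,b1,b2} ∩ {b0,b3} = {b0}; idom=b0
  b5: preds {b3,b7}: {b0,b3} ∩ {b0,b3,b5,b7} = {b0,b3}; idom=b3
  b6: preds {b3,b5}: {b0,b3} ∩ {b0,b3,b5} = {b0,b3}; idom=b3

idom(b4) = b0

Answer: b0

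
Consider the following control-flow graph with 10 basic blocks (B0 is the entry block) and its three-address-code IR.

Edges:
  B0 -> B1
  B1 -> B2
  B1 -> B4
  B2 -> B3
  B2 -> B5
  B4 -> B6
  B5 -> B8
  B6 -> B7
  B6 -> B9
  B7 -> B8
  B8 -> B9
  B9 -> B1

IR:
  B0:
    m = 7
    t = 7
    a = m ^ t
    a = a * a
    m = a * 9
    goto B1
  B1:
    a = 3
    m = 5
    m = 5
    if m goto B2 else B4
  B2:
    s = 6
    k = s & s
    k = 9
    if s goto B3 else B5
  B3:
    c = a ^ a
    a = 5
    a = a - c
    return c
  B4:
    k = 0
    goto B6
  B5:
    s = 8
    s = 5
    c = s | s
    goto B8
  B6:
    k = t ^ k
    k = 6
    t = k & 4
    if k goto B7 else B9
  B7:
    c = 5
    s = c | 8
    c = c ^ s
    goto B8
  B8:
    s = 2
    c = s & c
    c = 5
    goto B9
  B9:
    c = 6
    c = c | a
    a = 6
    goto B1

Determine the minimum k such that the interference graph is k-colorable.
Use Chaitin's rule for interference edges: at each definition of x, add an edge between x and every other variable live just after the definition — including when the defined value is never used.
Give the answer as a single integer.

Block summaries:
  B0 def {a,m,t} use ∅
  B1 def {a,m} use ∅
  B2 def {k,s} use ∅
  B3 def {a,c} use {a}
  B4 def {k} use ∅
  B5 def {c,s} use ∅
  B6 def {k,t} use {k,t}
  B7 def {c,s} use ∅
  B8 def {c,s} use {c}
  B9 def {a,c} use {a}

Live sets:
  live B0: ∅→{t}
  live B1: {t}→{a,t}
  live B2: {a,t}→{a,t}
  live B3: {a}→∅
  live B4: {a,t}→{a,k,t}
  live B5: {a,t}→{a,c,t}
  live B6: {a,k,t}→{a,t}
  live B7: {a,t}→{a,c,t}
  live B8: {a,c,t}→{a,t}
  live B9: {a,t}→{t}

Conflict graph:
  a: {c,k,m,s,t}
  c: {a,s,t}
  k: {a,s,t}
  m: {a,t}
  s: {a,c,k,t}
  t: {a,c,k,m,s}

Registers:
  {a,c,s,t} pairwise interfere (4-clique) ⇒ χ ≥ 4
  assign a→R0 c→R3 k→R3 m→R2 s→R2 t→R1 — no edge inside a register ⇒ χ ≤ 4
  χ = 4

Answer: 4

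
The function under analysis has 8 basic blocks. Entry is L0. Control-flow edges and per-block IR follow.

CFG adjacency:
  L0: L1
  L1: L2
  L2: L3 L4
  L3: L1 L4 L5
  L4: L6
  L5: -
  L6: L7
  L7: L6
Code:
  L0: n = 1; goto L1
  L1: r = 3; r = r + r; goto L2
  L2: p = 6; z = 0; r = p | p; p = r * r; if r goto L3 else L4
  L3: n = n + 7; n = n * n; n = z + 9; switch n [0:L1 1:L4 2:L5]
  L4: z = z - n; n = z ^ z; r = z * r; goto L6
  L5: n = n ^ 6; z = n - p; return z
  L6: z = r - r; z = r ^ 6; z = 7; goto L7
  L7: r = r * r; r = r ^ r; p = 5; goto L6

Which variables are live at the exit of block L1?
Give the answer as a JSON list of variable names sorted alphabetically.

Answer: ["n"]

Analysis:
Block summaries:
  L0: def={n} ue=∅
  L1: def={r} ue=∅
  L2: def={p,r,z} ue=∅
  L3: def={n} ue={n,z}
  L4: def={n,r,z} ue={n,r,z}
  L5: def={n,z} ue={n,p}
  L6: def={z} ue={r}
  L7: def={p,r} ue={r}

Liveness:
  L0: in=∅ out={n}
  L1: in={n} out={n}
  L2: in={n} out={n,p,r,z}
  L3: in={n,p,r,z} out={n,p,r,z}
  L4: in={n,r,z} out={r}
  L5: in={n,p} out=∅
  L6: in={r} out={r}
  L7: in={r} out={r}

live-out(L1) = ["n"]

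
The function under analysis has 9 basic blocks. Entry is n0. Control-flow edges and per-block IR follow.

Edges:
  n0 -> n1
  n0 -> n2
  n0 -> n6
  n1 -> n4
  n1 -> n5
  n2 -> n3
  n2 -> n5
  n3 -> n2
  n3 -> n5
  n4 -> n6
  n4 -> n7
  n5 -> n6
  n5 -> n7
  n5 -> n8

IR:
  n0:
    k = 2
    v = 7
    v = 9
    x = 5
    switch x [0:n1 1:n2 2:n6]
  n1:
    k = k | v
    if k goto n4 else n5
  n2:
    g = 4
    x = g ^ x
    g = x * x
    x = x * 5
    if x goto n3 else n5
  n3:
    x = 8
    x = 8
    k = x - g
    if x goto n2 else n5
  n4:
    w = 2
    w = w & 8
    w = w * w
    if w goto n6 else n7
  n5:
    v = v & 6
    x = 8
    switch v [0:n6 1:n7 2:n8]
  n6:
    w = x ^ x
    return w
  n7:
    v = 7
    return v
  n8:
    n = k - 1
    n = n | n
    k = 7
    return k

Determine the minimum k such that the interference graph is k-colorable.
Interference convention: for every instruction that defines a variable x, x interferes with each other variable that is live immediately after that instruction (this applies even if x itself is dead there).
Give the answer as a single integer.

Answer: 4

Analysis:
Per-block:
  n0 def {k,v,x} use ∅
  n1 def {k} use {k,v}
  n2 def {g,x} use {x}
  n3 def {k,x} use {g}
  n4 def {w} use ∅
  n5 def {v,x} use {v}
  n6 def {w} use {x}
  n7 def {v} use ∅
  n8 def {k,n} use {k}

Live sets:
  n0 li=∅ lo={k,v,x}
  n1 li={k,v,x} lo={k,v,x}
  n2 li={k,v,x} lo={g,k,v}
  n3 li={g,v} lo={k,v,x}
  n4 li={x} lo={x}
  n5 li={k,v} lo={k,x}
  n6 li={x} lo=∅
  n7 li=∅ lo=∅
  n8 li={k} lo=∅

Conflict graph:
  g↔{k,v,x}
  k↔{g,v,x}
  n↔∅
  v↔{g,k,x}
  w↔{x}
  x↔{g,k,v,w}

Colouring:
  {g,k,v,x} pairwise interfere (4-clique) ⇒ χ ≥ 4
  assign g→c1 k→c2 n→c0 v→c3 w→c1 x→c0 — no edge inside a register ⇒ χ ≤ 4
  χ = 4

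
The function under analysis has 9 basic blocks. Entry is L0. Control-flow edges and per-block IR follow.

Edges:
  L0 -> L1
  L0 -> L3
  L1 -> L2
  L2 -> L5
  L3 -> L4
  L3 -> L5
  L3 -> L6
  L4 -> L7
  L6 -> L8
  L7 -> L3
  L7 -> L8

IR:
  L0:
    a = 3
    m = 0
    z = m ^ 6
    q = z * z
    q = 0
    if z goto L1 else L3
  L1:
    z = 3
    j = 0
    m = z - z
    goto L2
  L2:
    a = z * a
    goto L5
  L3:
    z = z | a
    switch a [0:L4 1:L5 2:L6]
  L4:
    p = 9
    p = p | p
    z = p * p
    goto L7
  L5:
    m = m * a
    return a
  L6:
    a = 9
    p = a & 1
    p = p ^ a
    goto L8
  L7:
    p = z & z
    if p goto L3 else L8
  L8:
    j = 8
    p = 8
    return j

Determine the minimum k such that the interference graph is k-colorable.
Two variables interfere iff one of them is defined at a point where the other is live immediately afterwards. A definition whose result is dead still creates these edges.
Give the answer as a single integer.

Per-block:
  L0 def {a,m,q,z} use ∅
  L1 def {j,m,z} use ∅
  L2 def {a} use {a,z}
  L3 def {z} use {a,z}
  L4 def {p,z} use ∅
  L5 def {m} use {a,m}
  L6 def {a,p} use ∅
  L7 def {p} use {z}
  L8 def {j,p} use ∅

Liveness:
  L0 li=∅ lo={a,m,z}
  L1 li={a} lo={a,m,z}
  L2 li={a,m,z} lo={a,m}
  L3 li={a,m,z} lo={a,m}
  L4 li={a,m} lo={a,m,z}
  L5 li={a,m} lo=∅
  L6 li=∅ lo=∅
  L7 li={a,m,z} lo={a,m,z}
  L8 li=∅ lo=∅

Interfere edges:
  a — {j,m,p,q,z}
  j — {a,p,z}
  m — {a,p,q,z}
  p — {a,j,m,z}
  q — {a,m,z}
  z — {a,j,m,p,q}

Registers:
  lower bound: {a,j,p,z} mutually conflict ⇒ χ ≥ 4
  assign a→r0 j→r2 m→r2 p→r3 q→r3 z→r1 — no edge inside a register ⇒ χ ≤ 4
  χ = 4

Answer: 4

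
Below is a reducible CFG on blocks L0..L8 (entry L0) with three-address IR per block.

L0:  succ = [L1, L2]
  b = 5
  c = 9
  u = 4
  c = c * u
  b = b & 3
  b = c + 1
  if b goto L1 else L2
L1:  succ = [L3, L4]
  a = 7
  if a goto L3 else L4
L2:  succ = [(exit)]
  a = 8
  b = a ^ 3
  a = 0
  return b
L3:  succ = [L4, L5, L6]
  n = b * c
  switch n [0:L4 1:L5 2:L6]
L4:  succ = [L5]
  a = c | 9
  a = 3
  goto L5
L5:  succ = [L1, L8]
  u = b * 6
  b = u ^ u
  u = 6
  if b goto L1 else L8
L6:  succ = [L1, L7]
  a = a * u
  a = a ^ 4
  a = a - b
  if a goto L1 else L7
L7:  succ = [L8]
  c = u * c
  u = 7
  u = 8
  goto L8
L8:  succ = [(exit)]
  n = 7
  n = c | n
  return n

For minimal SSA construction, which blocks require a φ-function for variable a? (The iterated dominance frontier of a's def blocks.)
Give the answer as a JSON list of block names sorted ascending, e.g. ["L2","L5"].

Answer: ["L1", "L5", "L8"]

Analysis:
idom tree: L1←L0 L2←L0 L3←L1 L4←L1 L5←L1 L6←L3 L7←L6 L8←L1
Dom∩ at merges:
  L1: preds {L0,L5,L6}: {L0} ∩ {L0,L1,L5} ∩ {L0,L1,L3,L6} = {L0}; idom=L0
  L4: preds {L1,L3}: {L0,L1} ∩ {L0,L1,L3} = {L0,L1}; idom=L1
  L5: preds {L3,L4}: {L0,L1,L3} ∩ {L0,L1,L4} = {L0,L1}; idom=L1
  L8: preds {L5,L7}: {L0,L1,L5} ∩ {L0,L1,L3,L6,L7} = {L0,L1}; idom=L1

Frontier:
  join L1 pred L0: · stop@L0
  join L1 pred L5: L5→L1 stop@L0
  join L1 pred L6: L6→L3→L1 stop@L0
  join L4 pred L1: · stop@L1
  join L4 pred L3: L3 stop@L1
  join L5 pred L3: L3 stop@L1
  join L5 pred L4: L4 stop@L1
  join L8 pred L5: L5 stop@L1
  join L8 pred L7: L7→L6→L3 stop@L1
  L0 → ∅
  L1 → {L1}
  L2 → ∅
  L3 → {L1,L4,L5,L8}
  L4 → {L5}
  L5 → {L1,L8}
  L6 → {L1,L8}
  L7 → {L8}
  L8 → ∅

φ for a: defs {L1,L2,L4,L6}
  DF⁺ = {L1,L5,L8}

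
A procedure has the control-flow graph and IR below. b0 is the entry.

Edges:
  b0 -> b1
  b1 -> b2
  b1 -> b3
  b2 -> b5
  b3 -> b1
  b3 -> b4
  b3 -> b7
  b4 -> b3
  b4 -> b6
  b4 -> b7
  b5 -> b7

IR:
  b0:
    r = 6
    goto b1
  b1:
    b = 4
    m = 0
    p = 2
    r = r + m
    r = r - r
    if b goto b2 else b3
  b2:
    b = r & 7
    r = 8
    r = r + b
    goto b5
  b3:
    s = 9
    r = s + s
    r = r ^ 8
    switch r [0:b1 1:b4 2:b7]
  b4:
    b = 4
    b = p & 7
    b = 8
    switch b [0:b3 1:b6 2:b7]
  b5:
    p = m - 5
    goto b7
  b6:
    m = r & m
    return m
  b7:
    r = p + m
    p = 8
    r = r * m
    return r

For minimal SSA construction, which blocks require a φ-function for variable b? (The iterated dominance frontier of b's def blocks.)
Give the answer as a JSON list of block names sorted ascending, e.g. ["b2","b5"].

idom tree: b1←b0 b2←b1 b3←b1 b4←b3 b5←b2 b6←b4 b7←b1
Join-block Dom:
  b1: preds {b0,b3}: {b0} ∩ {b0,b1,b3} = {b0}; idom=b0
  b3: preds {b1,b4}: {b0,b1} ∩ {b0,b1,b3,b4} = {b0,b1}; idom=b1
  b7: preds {b3,b4,b5}: {b0,b1,b3} ∩ {b0,b1,b3,b4} ∩ {b0,b1,b2,b5} = {b0,b1}; idom=b1

DF walk-up:
  join b1 pred b0: · stop@b0
  join b1 pred b3: b3→b1 stop@b0
  join b3 pred b1: · stop@b1
  join b3 pred b4: b4→b3 stop@b1
  join b7 pred b3: b3 stop@b1
  join b7 pred b4: b4→b3 stop@b1
  join b7 pred b5: b5→b2 stop@b1
  b0: DF=∅
  b1: DF={b1}
  b2: DF={b7}
  b3: DF={b1,b3,b7}
  b4: DF={b3,b7}
  b5: DF={b7}
  b6: DF=∅
  b7: DF=∅

φ for b: defs {b1,b2,b4}
  DF⁺ = {b1,b3,b7}

Answer: ["b1", "b3", "b7"]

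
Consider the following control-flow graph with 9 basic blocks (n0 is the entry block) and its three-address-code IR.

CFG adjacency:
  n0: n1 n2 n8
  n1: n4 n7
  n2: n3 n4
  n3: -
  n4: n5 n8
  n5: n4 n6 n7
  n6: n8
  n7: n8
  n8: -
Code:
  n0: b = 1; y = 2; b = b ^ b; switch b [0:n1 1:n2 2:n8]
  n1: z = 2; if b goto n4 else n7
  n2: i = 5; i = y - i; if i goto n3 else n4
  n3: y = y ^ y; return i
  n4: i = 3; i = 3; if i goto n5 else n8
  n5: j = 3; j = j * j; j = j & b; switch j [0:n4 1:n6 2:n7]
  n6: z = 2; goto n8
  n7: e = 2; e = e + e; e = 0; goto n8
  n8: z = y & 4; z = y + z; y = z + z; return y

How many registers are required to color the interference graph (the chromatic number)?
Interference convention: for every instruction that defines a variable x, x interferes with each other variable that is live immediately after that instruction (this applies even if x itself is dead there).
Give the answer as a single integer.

Answer: 3

Working:
Per-block:
  n0: {b,y} / ∅
  n1: {z} / {b}
  n2: {i} / {y}
  n3: {y} / {i,y}
  n4: {i} / ∅
  n5: {j} / {b}
  n6: {z} / ∅
  n7: {e} / ∅
  n8: {y,z} / {y}

Liveness:
  n0: in=∅ out={b,y}
  n1: in={b,y} out={b,y}
  n2: in={b,y} out={b,i,y}
  n3: in={i,y} out=∅
  n4: in={b,y} out={b,y}
  n5: in={b,y} out={b,y}
  n6: in={y} out={y}
  n7: in={y} out={y}
  n8: in={y} out=∅

Interference:
  b — {i,j,y,z}
  e — {y}
  i — {b,y}
  j — {b,y}
  y — {b,e,i,j,z}
  z — {b,y}

Chromatic number:
  {b,i,y} pairwise interfere (3-clique) ⇒ χ ≥ 3
  3-colouring: r0={y}  r1={b,e}  r2={i,j,z}
  χ = 3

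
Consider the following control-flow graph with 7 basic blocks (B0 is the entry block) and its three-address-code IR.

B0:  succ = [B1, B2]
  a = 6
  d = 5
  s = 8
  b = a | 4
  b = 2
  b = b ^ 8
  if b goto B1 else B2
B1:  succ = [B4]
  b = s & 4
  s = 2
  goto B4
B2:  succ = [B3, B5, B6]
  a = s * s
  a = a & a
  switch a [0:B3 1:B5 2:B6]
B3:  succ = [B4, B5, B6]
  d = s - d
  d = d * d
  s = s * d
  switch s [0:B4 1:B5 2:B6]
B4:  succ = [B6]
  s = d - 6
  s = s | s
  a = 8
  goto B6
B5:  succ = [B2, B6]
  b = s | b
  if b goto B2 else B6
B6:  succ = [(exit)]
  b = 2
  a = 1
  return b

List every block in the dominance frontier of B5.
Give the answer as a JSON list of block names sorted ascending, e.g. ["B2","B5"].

idom tree: B1←B0 B2←B0 B3←B2 B4←B0 B5←B2 B6←B0
Join-block Dom:
  B2: preds {B0,B5}: {B0} ∩ {B0,B2,B5} = {B0}; idom=B0
  B4: preds {B1,B3}: {B0,B1} ∩ {B0,B2,B3} = {B0}; idom=B0
  B5: preds {B2,B3}: {B0,B2} ∩ {B0,B2,B3} = {B0,B2}; idom=B2
  B6: preds {B2,B3,B4,B5}: {B0,B2} ∩ {B0,B2,B3} ∩ {B0,B4} ∩ {B0,B2,B5} = {B0}; idom=B0

DF derivation:
  join B2 pred B0: · stop@B0
  join B2 pred B5: B5→B2 stop@B0
  join B4 pred B1: B1 stop@B0
  join B4 pred B3: B3→B2 stop@B0
  join B5 pred B2: · stop@B2
  join B5 pred B3: B3 stop@B2
  join B6 pred B2: B2 stop@B0
  join B6 pred B3: B3→B2 stop@B0
  join B6 pred B4: B4 stop@B0
  join B6 pred B5: B5→B2 stop@B0
  DF(B0)=∅
  DF(B1)={B4}
  DF(B2)={B2,B4,B6}
  DF(B3)={B4,B5,B6}
  DF(B4)={B6}
  DF(B5)={B2,B6}
  DF(B6)=∅

DF(B5) = ["B2", "B6"]

Answer: ["B2", "B6"]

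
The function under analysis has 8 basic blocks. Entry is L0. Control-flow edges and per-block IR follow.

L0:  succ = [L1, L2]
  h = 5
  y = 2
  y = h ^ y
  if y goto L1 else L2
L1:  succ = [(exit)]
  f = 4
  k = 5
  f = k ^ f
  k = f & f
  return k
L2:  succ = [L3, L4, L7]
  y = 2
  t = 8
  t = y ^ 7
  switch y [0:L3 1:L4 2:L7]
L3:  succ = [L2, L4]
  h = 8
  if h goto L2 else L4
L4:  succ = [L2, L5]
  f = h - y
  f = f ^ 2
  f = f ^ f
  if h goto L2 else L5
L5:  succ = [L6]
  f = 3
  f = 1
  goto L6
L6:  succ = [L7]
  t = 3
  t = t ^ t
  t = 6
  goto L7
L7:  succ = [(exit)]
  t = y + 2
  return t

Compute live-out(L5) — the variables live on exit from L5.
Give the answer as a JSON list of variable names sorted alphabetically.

def/use:
  L0: def={h,y} ue=∅
  L1: def={f,k} ue=∅
  L2: def={t,y} ue=∅
  L3: def={h} ue=∅
  L4: def={f} ue={h,y}
  L5: def={f} ue=∅
  L6: def={t} ue=∅
  L7: def={t} ue={y}

Liveness:
  live L0: ∅→{h}
  live L1: ∅→∅
  live L2: {h}→{h,y}
  live L3: {y}→{h,y}
  live L4: {h,y}→{h,y}
  live L5: {y}→{y}
  live L6: {y}→{y}
  live L7: {y}→∅

live-out(L5) = ["y"]

Answer: ["y"]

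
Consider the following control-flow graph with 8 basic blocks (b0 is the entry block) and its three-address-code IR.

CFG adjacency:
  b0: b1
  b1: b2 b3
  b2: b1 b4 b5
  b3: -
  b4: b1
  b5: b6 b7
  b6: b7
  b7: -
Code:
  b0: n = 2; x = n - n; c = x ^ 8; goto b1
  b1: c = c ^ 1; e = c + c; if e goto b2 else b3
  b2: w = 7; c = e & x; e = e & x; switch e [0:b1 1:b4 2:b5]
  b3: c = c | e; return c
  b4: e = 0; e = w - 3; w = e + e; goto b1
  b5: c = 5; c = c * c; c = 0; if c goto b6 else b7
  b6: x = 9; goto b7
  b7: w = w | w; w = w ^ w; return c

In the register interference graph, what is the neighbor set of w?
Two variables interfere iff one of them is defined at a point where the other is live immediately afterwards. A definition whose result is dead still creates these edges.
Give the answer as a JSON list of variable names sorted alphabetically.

Per-block:
  b0 def {c,n,x} use ∅
  b1 def {c,e} use {c}
  b2 def {c,e,w} use {e,x}
  b3 def {c} use {c,e}
  b4 def {e,w} use {w}
  b5 def {c} use ∅
  b6 def {x} use ∅
  b7 def {w} use {c,w}

Live sets:
  b0 li=∅ lo={c,x}
  b1 li={c,x} lo={c,e,x}
  b2 li={e,x} lo={c,w,x}
  b3 li={c,e} lo=∅
  b4 li={c,w,x} lo={c,x}
  b5 li={w} lo={c,w}
  b6 li={c,w} lo={c,w}
  b7 li={c,w} lo=∅

Conflict graph:
  c — {e,w,x}
  e — {c,w,x}
  n — ∅
  w — {c,e,x}
  x — {c,e,w}

N(w) = ["c", "e", "x"]

Answer: ["c", "e", "x"]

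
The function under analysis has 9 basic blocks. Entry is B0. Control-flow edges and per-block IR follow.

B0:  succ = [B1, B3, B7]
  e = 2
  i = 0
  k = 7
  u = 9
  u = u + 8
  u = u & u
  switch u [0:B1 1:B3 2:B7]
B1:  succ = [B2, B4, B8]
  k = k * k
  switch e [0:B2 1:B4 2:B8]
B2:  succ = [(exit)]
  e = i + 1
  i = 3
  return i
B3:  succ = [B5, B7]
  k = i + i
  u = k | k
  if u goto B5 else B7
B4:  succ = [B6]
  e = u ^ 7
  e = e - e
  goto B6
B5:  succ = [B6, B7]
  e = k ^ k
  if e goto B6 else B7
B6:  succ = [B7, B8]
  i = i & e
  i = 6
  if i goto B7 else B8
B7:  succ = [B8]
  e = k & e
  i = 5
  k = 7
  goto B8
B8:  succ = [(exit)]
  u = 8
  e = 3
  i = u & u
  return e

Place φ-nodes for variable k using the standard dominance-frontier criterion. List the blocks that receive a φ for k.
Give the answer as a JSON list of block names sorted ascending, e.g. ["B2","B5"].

idom tree: B1←B0 B2←B1 B3←B0 B4←B1 B5←B3 B6←B0 B7←B0 B8←B0
Join-block Dom:
  B6: preds {B4,B5}: {B0,B1,B4} ∩ {B0,B3,B5} = {B0}; idom=B0
  B7: preds {B0,B3,B5,B6}: {B0} ∩ {B0,B3} ∩ {B0,B3,B5} ∩ {B0,B6} = {B0}; idom=B0
  B8: preds {B1,B6,B7}: {B0,B1} ∩ {B0,B6} ∩ {B0,B7} = {B0}; idom=B0

Frontier:
  join B6 pred B4: B4→B1 stop@B0
  join B6 pred B5: B5→B3 stop@B0
  join B7 pred B0: · stop@B0
  join B7 pred B3: B3 stop@B0
  join B7 pred B5: B5→B3 stop@B0
  join B7 pred B6: B6 stop@B0
  join B8 pred B1: B1 stop@B0
  join B8 pred B6: B6 stop@B0
  join B8 pred B7: B7 stop@B0
  B0 → ∅
  B1 → {B6,B8}
  B2 → ∅
  B3 → {B6,B7}
  B4 → {B6}
  B5 → {B6,B7}
  B6 → {B7,B8}
  B7 → {B8}
  B8 → ∅

φ for k: defs {B0,B1,B3,B7}
  DF⁺ = {B6,B7,B8}

Answer: ["B6", "B7", "B8"]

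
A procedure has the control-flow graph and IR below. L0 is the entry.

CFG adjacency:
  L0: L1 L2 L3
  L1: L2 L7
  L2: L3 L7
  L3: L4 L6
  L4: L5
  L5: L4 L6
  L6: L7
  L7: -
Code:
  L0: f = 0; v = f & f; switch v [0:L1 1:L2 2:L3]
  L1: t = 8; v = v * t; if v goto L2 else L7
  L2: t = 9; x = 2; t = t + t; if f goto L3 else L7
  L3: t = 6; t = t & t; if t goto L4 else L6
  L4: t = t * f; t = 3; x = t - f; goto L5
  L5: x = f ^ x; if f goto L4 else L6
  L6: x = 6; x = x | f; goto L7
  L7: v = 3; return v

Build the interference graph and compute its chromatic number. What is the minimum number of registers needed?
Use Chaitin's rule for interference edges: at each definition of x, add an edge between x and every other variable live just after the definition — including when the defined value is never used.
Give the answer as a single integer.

def/use:
  L0: {f,v} / ∅
  L1: {t,v} / {v}
  L2: {t,x} / {f}
  L3: {t} / ∅
  L4: {t,x} / {f,t}
  L5: {x} / {f,x}
  L6: {x} / {f}
  L7: {v} / ∅

Liveness:
  live L0: ∅→{f,v}
  live L1: {f,v}→{f}
  live L2: {f}→{f}
  live L3: {f}→{f,t}
  live L4: {f,t}→{f,t,x}
  live L5: {f,t,x}→{f,t}
  live L6: {f}→∅
  live L7: ∅→∅

Interfere edges:
  f — {t,v,x}
  t — {f,v,x}
  v — {f,t}
  x — {f,t}

Chromatic number:
  clique {f,t,v} ⇒ need ≥ 3
  assign f→R0 t→R1 v→R2 x→R2 — no edge inside a register ⇒ χ ≤ 3
  χ = 3

Answer: 3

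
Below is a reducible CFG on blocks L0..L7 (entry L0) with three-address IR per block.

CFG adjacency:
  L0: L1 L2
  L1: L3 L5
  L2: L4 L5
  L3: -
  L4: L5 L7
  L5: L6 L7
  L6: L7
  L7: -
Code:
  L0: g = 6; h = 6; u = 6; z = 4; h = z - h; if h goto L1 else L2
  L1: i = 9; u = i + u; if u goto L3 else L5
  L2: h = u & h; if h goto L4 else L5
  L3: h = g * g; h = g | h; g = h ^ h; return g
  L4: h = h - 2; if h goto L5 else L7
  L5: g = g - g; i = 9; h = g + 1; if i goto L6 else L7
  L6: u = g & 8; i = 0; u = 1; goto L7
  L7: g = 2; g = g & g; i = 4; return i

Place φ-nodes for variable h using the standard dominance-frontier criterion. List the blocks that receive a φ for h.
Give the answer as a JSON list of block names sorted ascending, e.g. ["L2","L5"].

Answer: ["L5", "L7"]

Working:
idom tree: L1←L0 L2←L0 L3←L1 L4←L2 L5←L0 L6←L5 L7←L0
Dom∩ at merges:
  L5: preds {L1,L2,L4}: {L0,L1} ∩ {L0,L2} ∩ {L0,L2,L4} = {L0}; idom=L0
  L7: preds {L4,L5,L6}: {L0,L2,L4} ∩ {L0,L5} ∩ {L0,L5,L6} = {L0}; idom=L0

DF walk-up:
  L5←L1: walk L1 to L0
  L5←L2: walk L2 to L0
  L5←L4: walk L4→L2 to L0
  L7←L4: walk L4→L2 to L0
  L7←L5: walk L5 to L0
  L7←L6: walk L6→L5 to L0
  L0 → ∅
  L1 → {L5}
  L2 → {L5,L7}
  L3 → ∅
  L4 → {L5,L7}
  L5 → {L7}
  L6 → {L7}
  L7 → ∅

φ for h: defs {L0,L2,L3,L4,L5}
  DF⁺ = {L5,L7}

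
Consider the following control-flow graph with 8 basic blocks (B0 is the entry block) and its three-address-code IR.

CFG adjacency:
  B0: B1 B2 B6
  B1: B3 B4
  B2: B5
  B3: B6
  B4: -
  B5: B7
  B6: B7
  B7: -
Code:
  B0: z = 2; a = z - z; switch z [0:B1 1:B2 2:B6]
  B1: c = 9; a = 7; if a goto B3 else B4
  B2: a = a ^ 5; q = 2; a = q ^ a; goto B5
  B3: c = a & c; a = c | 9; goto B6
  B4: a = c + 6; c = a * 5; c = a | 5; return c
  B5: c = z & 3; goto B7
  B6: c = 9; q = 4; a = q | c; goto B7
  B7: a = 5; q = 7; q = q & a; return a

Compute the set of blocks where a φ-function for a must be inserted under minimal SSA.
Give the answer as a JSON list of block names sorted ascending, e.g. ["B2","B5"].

Answer: ["B6", "B7"]

Working:
idom tree: B1←B0 B2←B0 B3←B1 B4←B1 B5←B2 B6←B0 B7←B0
Join-block Dom:
  B6: preds {B0,B3}: {B0} ∩ {B0,B1,B3} = {B0}; idom=B0
  B7: preds {B5,B6}: {B0,B2,B5} ∩ {B0,B6} = {B0}; idom=B0

Frontier:
  B6←B0: walk · to B0
  B6←B3: walk B3→B1 to B0
  B7←B5: walk B5→B2 to B0
  B7←B6: walk B6 to B0
  B0 → ∅
  B1 → {B6}
  B2 → {B7}
  B3 → {B6}
  B4 → ∅
  B5 → {B7}
  B6 → {B7}
  B7 → ∅

φ for a: defs {B0,B1,B2,B3,B4,B6,B7}
  DF⁺ = {B6,B7}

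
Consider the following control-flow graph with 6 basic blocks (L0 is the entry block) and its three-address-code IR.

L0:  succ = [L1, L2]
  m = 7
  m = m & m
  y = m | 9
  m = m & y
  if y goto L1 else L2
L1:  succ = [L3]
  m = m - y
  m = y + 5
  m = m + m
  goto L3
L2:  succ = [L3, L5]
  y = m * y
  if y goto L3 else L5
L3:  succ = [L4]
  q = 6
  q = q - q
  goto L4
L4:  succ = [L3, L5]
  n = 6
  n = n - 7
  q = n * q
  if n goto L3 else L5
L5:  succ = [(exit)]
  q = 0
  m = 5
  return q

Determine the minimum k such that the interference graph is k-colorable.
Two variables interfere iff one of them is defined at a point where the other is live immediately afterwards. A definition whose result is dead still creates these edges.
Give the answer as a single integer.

Answer: 2

Derivation:
def/use:
  L0: def={m,y} ue=∅
  L1: def={m} ue={m,y}
  L2: def={y} ue={m,y}
  L3: def={q} ue=∅
  L4: def={n,q} ue={q}
  L5: def={m,q} ue=∅

Liveness:
  L0 li=∅ lo={m,y}
  L1 li={m,y} lo=∅
  L2 li={m,y} lo=∅
  L3 li=∅ lo={q}
  L4 li={q} lo=∅
  L5 li=∅ lo=∅

Interference:
  m↔{q,y}
  n↔{q}
  q↔{m,n}
  y↔{m}

Registers:
  lower bound: {m,q} mutually conflict ⇒ χ ≥ 2
  2-colouring: R0={m,n}  R1={q,y}
  χ = 2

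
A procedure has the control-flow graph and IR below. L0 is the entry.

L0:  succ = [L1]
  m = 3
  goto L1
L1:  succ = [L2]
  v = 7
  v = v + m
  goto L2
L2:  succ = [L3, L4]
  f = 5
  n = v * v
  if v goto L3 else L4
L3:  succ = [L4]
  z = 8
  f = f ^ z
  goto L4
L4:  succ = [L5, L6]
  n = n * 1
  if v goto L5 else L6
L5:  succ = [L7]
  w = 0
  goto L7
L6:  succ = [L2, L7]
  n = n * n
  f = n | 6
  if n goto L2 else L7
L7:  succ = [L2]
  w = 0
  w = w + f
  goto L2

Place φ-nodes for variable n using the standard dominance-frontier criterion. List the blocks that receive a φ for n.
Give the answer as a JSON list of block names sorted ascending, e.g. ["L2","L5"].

idom tree: L1←L0 L2←L1 L3←L2 L4←L2 L5←L4 L6←L4 L7←L4
Join-block Dom:
  L2: preds {L1,L6,L7}: {L0,L1} ∩ {L0,L1,L2,L4,L6} ∩ {L0,L1,L2,L4,L7} = {L0,L1}; idom=L1
  L4: preds {L2,L3}: {L0,L1,L2} ∩ {L0,L1,L2,L3} = {L0,L1,L2}; idom=L2
  L7: preds {L5,L6}: {L0,L1,L2,L4,L5} ∩ {L0,L1,L2,L4,L6} = {L0,L1,L2,L4}; idom=L4

Frontier:
  join L2 pred L1: · stop@L1
  join L2 pred L6: L6→L4→L2 stop@L1
  join L2 pred L7: L7→L4→L2 stop@L1
  join L4 pred L2: · stop@L2
  join L4 pred L3: L3 stop@L2
  join L7 pred L5: L5 stop@L4
  join L7 pred L6: L6 stop@L4
  L0 → ∅
  L1 → ∅
  L2 → {L2}
  L3 → {L4}
  L4 → {L2}
  L5 → {L7}
  L6 → {L2,L7}
  L7 → {L2}

φ for n: defs {L2,L4,L6}
  DF⁺ = {L2,L7}

Answer: ["L2", "L7"]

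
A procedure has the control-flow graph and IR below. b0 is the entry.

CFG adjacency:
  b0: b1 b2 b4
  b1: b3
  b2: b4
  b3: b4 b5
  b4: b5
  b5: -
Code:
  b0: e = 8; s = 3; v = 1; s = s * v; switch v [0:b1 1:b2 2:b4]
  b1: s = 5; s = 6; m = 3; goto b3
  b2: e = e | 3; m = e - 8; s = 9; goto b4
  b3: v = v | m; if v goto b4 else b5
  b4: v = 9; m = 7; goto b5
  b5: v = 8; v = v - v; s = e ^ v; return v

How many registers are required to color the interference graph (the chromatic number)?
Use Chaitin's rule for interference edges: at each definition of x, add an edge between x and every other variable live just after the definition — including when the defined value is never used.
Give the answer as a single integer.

Per-block:
  b0: {e,s,v} / ∅
  b1: {m,s} / ∅
  b2: {e,m,s} / {e}
  b3: {v} / {m,v}
  b4: {m,v} / ∅
  b5: {s,v} / {e}

Liveness:
  b0: in=∅ out={e,v}
  b1: in={e,v} out={e,m,v}
  b2: in={e} out={e}
  b3: in={e,m,v} out={e}
  b4: in={e} out={e}
  b5: in={e} out=∅

Interference:
  e: {m,s,v}
  m: {e,v}
  s: {e,v}
  v: {e,m,s}

Registers:
  clique {e,m,v} ⇒ need ≥ 3
  assign e→c0 m→c2 s→c2 v→c1 — no edge inside a register ⇒ χ ≤ 3
  χ = 3

Answer: 3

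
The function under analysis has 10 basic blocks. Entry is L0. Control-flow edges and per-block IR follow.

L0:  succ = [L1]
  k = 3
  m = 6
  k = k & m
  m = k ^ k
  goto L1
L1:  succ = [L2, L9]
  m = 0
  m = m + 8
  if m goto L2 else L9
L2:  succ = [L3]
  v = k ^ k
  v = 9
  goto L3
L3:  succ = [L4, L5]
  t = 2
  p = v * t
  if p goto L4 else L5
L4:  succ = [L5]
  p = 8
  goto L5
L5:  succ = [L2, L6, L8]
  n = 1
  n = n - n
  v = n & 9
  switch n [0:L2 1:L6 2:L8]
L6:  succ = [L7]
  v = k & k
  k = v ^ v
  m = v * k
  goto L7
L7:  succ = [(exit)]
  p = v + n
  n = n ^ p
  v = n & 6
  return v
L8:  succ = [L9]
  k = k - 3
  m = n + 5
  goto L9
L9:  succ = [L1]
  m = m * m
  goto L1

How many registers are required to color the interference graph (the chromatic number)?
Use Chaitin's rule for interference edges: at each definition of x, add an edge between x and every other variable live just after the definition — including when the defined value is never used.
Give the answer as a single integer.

Answer: 4

Working:
Per-block:
  L0: {k,m} / ∅
  L1: {m} / ∅
  L2: {v} / {k}
  L3: {p,t} / {v}
  L4: {p} / ∅
  L5: {n,v} / ∅
  L6: {k,m,v} / {k}
  L7: {n,p,v} / {n,v}
  L8: {k,m} / {k,n}
  L9: {m} / {m}

Backward fixpoint:
  live L0: ∅→{k}
  live L1: {k}→{k,m}
  live L2: {k}→{k,v}
  live L3: {k,v}→{k}
  live L4: {k}→{k}
  live L5: {k}→{k,n}
  live L6: {k,n}→{n,v}
  live L7: {n,v}→∅
  live L8: {k,n}→{k,m}
  live L9: {k,m}→{k}

Conflict graph:
  k — {m,n,p,t,v}
  m — {k,n,v}
  n — {k,m,p,v}
  p — {k,n}
  t — {k,v}
  v — {k,m,n,t}

Registers:
  lower bound: {k,m,n,v} mutually conflict ⇒ χ ≥ 4
  assign k→r0 m→r3 n→r1 p→r2 t→r1 v→r2 — no edge inside a register ⇒ χ ≤ 4
  χ = 4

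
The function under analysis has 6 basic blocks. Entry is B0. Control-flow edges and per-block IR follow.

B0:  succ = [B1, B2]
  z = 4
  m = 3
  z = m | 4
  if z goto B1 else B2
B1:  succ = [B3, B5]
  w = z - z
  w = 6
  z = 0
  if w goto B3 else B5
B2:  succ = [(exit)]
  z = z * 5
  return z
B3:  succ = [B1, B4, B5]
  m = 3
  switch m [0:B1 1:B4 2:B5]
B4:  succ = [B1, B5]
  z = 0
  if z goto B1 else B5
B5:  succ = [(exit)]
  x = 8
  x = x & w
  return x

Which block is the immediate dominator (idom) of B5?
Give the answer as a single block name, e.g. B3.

idom tree: B1←B0 B2←B0 B3←B1 B4←B3 B5←B1
Dom∩ at merges:
  B1: preds {B0,B3,B4}: {B0} ∩ {B0,B1,B3} ∩ {B0,B1,B3,B4} = {B0}; idom=B0
  B5: preds {B1,B3,B4}: {B0,B1} ∩ {B0,B1,B3} ∩ {B0,B1,B3,B4} = {B0,B1}; idom=B1

idom(B5) = B1

Answer: B1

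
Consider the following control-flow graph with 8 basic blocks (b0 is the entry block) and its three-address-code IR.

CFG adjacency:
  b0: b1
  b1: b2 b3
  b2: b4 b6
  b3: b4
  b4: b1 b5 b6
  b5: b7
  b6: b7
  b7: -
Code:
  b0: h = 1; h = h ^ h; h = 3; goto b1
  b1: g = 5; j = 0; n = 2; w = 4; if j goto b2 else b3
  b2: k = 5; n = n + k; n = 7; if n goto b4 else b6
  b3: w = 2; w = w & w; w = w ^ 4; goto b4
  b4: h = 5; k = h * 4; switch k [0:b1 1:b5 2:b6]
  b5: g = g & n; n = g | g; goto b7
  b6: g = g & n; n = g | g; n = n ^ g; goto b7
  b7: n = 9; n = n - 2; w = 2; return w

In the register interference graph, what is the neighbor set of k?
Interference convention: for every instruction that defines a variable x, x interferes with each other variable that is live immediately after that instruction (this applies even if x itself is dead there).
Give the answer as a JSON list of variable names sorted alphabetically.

def/use:
  b0: {h} / ∅
  b1: {g,j,n,w} / ∅
  b2: {k,n} / {n}
  b3: {w} / ∅
  b4: {h,k} / ∅
  b5: {g,n} / {g,n}
  b6: {g,n} / {g,n}
  b7: {n,w} / ∅

Liveness:
  b0: in=∅ out=∅
  b1: in=∅ out={g,n}
  b2: in={g,n} out={g,n}
  b3: in={g,n} out={g,n}
  b4: in={g,n} out={g,n}
  b5: in={g,n} out=∅
  b6: in={g,n} out=∅
  b7: in=∅ out=∅

Interfere edges:
  g — {h,j,k,n,w}
  h — {g,n}
  j — {g,n,w}
  k — {g,n}
  n — {g,h,j,k,w}
  w — {g,j,n}

N(k) = ["g", "n"]

Answer: ["g", "n"]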